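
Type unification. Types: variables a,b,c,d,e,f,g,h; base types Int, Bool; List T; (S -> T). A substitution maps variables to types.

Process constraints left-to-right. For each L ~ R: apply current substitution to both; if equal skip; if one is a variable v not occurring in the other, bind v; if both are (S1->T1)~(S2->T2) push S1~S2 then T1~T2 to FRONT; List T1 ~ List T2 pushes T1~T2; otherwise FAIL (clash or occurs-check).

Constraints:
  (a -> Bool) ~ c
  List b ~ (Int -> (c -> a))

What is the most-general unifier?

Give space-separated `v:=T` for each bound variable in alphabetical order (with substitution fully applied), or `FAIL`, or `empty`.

Answer: FAIL

Derivation:
step 1: unify (a -> Bool) ~ c  [subst: {-} | 1 pending]
  bind c := (a -> Bool)
step 2: unify List b ~ (Int -> ((a -> Bool) -> a))  [subst: {c:=(a -> Bool)} | 0 pending]
  clash: List b vs (Int -> ((a -> Bool) -> a))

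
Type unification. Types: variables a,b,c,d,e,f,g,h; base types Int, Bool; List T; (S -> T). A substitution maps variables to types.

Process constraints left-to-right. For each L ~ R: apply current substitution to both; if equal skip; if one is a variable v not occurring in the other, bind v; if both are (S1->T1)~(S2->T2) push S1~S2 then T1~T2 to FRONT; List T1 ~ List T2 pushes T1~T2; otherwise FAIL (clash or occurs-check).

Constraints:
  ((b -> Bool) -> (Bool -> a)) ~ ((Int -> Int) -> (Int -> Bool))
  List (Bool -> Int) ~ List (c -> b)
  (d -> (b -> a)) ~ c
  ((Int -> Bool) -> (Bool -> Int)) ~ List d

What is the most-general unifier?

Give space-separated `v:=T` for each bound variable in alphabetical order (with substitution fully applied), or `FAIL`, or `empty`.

step 1: unify ((b -> Bool) -> (Bool -> a)) ~ ((Int -> Int) -> (Int -> Bool))  [subst: {-} | 3 pending]
  -> decompose arrow: push (b -> Bool)~(Int -> Int), (Bool -> a)~(Int -> Bool)
step 2: unify (b -> Bool) ~ (Int -> Int)  [subst: {-} | 4 pending]
  -> decompose arrow: push b~Int, Bool~Int
step 3: unify b ~ Int  [subst: {-} | 5 pending]
  bind b := Int
step 4: unify Bool ~ Int  [subst: {b:=Int} | 4 pending]
  clash: Bool vs Int

Answer: FAIL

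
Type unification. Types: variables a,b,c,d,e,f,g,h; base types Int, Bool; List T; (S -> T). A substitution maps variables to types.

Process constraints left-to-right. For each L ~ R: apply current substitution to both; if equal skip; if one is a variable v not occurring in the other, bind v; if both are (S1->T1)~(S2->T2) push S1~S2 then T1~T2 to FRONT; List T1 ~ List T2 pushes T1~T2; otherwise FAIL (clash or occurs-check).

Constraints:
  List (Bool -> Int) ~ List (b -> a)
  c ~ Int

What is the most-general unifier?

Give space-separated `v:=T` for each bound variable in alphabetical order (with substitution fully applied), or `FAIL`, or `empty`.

Answer: a:=Int b:=Bool c:=Int

Derivation:
step 1: unify List (Bool -> Int) ~ List (b -> a)  [subst: {-} | 1 pending]
  -> decompose List: push (Bool -> Int)~(b -> a)
step 2: unify (Bool -> Int) ~ (b -> a)  [subst: {-} | 1 pending]
  -> decompose arrow: push Bool~b, Int~a
step 3: unify Bool ~ b  [subst: {-} | 2 pending]
  bind b := Bool
step 4: unify Int ~ a  [subst: {b:=Bool} | 1 pending]
  bind a := Int
step 5: unify c ~ Int  [subst: {b:=Bool, a:=Int} | 0 pending]
  bind c := Int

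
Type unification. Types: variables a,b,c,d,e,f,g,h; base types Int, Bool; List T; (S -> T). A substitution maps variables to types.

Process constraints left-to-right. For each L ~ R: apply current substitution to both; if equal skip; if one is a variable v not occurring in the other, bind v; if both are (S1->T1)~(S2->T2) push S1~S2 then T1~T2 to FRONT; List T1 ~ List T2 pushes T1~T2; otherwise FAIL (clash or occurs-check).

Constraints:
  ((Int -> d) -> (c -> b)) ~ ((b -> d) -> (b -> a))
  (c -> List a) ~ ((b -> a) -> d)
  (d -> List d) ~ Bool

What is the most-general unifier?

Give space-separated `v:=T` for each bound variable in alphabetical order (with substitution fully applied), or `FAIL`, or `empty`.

step 1: unify ((Int -> d) -> (c -> b)) ~ ((b -> d) -> (b -> a))  [subst: {-} | 2 pending]
  -> decompose arrow: push (Int -> d)~(b -> d), (c -> b)~(b -> a)
step 2: unify (Int -> d) ~ (b -> d)  [subst: {-} | 3 pending]
  -> decompose arrow: push Int~b, d~d
step 3: unify Int ~ b  [subst: {-} | 4 pending]
  bind b := Int
step 4: unify d ~ d  [subst: {b:=Int} | 3 pending]
  -> identical, skip
step 5: unify (c -> Int) ~ (Int -> a)  [subst: {b:=Int} | 2 pending]
  -> decompose arrow: push c~Int, Int~a
step 6: unify c ~ Int  [subst: {b:=Int} | 3 pending]
  bind c := Int
step 7: unify Int ~ a  [subst: {b:=Int, c:=Int} | 2 pending]
  bind a := Int
step 8: unify (Int -> List Int) ~ ((Int -> Int) -> d)  [subst: {b:=Int, c:=Int, a:=Int} | 1 pending]
  -> decompose arrow: push Int~(Int -> Int), List Int~d
step 9: unify Int ~ (Int -> Int)  [subst: {b:=Int, c:=Int, a:=Int} | 2 pending]
  clash: Int vs (Int -> Int)

Answer: FAIL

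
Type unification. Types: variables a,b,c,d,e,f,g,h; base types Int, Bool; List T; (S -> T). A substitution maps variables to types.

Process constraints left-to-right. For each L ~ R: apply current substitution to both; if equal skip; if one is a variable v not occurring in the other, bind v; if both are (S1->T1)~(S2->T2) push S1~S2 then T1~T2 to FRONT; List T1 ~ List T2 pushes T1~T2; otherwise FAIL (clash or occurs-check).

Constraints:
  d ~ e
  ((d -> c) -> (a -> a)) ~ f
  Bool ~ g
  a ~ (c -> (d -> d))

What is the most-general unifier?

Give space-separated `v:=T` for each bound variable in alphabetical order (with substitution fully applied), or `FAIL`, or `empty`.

Answer: a:=(c -> (e -> e)) d:=e f:=((e -> c) -> ((c -> (e -> e)) -> (c -> (e -> e)))) g:=Bool

Derivation:
step 1: unify d ~ e  [subst: {-} | 3 pending]
  bind d := e
step 2: unify ((e -> c) -> (a -> a)) ~ f  [subst: {d:=e} | 2 pending]
  bind f := ((e -> c) -> (a -> a))
step 3: unify Bool ~ g  [subst: {d:=e, f:=((e -> c) -> (a -> a))} | 1 pending]
  bind g := Bool
step 4: unify a ~ (c -> (e -> e))  [subst: {d:=e, f:=((e -> c) -> (a -> a)), g:=Bool} | 0 pending]
  bind a := (c -> (e -> e))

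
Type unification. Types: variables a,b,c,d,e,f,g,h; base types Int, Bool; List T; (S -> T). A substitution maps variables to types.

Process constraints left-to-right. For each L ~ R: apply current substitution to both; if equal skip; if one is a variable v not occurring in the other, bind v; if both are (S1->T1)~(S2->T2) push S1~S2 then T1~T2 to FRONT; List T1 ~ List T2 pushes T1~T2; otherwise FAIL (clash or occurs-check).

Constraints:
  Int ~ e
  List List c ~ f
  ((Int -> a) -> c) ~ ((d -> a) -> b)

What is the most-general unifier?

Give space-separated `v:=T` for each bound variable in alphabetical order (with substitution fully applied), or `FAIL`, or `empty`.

step 1: unify Int ~ e  [subst: {-} | 2 pending]
  bind e := Int
step 2: unify List List c ~ f  [subst: {e:=Int} | 1 pending]
  bind f := List List c
step 3: unify ((Int -> a) -> c) ~ ((d -> a) -> b)  [subst: {e:=Int, f:=List List c} | 0 pending]
  -> decompose arrow: push (Int -> a)~(d -> a), c~b
step 4: unify (Int -> a) ~ (d -> a)  [subst: {e:=Int, f:=List List c} | 1 pending]
  -> decompose arrow: push Int~d, a~a
step 5: unify Int ~ d  [subst: {e:=Int, f:=List List c} | 2 pending]
  bind d := Int
step 6: unify a ~ a  [subst: {e:=Int, f:=List List c, d:=Int} | 1 pending]
  -> identical, skip
step 7: unify c ~ b  [subst: {e:=Int, f:=List List c, d:=Int} | 0 pending]
  bind c := b

Answer: c:=b d:=Int e:=Int f:=List List b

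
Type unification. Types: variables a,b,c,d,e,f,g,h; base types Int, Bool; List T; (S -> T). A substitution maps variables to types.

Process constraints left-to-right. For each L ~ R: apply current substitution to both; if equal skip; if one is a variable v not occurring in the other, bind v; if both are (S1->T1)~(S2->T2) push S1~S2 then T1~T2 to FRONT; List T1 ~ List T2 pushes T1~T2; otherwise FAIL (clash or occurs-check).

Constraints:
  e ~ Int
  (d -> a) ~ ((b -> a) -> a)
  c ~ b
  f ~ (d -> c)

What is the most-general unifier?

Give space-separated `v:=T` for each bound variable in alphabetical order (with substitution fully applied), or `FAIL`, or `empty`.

step 1: unify e ~ Int  [subst: {-} | 3 pending]
  bind e := Int
step 2: unify (d -> a) ~ ((b -> a) -> a)  [subst: {e:=Int} | 2 pending]
  -> decompose arrow: push d~(b -> a), a~a
step 3: unify d ~ (b -> a)  [subst: {e:=Int} | 3 pending]
  bind d := (b -> a)
step 4: unify a ~ a  [subst: {e:=Int, d:=(b -> a)} | 2 pending]
  -> identical, skip
step 5: unify c ~ b  [subst: {e:=Int, d:=(b -> a)} | 1 pending]
  bind c := b
step 6: unify f ~ ((b -> a) -> b)  [subst: {e:=Int, d:=(b -> a), c:=b} | 0 pending]
  bind f := ((b -> a) -> b)

Answer: c:=b d:=(b -> a) e:=Int f:=((b -> a) -> b)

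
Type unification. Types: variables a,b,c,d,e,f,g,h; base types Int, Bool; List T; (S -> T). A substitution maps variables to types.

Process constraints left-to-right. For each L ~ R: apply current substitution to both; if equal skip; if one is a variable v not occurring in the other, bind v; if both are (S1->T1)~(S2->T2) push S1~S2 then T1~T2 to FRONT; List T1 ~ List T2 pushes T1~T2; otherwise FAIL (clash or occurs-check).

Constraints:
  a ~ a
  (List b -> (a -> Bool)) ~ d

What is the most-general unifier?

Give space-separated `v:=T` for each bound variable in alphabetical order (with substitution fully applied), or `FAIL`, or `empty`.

Answer: d:=(List b -> (a -> Bool))

Derivation:
step 1: unify a ~ a  [subst: {-} | 1 pending]
  -> identical, skip
step 2: unify (List b -> (a -> Bool)) ~ d  [subst: {-} | 0 pending]
  bind d := (List b -> (a -> Bool))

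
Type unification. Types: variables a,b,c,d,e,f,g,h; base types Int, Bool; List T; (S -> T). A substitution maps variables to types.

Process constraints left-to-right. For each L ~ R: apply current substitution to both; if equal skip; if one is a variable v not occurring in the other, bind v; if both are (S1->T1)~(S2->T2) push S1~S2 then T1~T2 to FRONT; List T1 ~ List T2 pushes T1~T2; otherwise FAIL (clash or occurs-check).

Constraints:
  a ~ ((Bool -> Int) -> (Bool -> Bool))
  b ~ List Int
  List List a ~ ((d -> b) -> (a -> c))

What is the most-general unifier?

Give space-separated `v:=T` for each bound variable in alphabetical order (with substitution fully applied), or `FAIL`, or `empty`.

step 1: unify a ~ ((Bool -> Int) -> (Bool -> Bool))  [subst: {-} | 2 pending]
  bind a := ((Bool -> Int) -> (Bool -> Bool))
step 2: unify b ~ List Int  [subst: {a:=((Bool -> Int) -> (Bool -> Bool))} | 1 pending]
  bind b := List Int
step 3: unify List List ((Bool -> Int) -> (Bool -> Bool)) ~ ((d -> List Int) -> (((Bool -> Int) -> (Bool -> Bool)) -> c))  [subst: {a:=((Bool -> Int) -> (Bool -> Bool)), b:=List Int} | 0 pending]
  clash: List List ((Bool -> Int) -> (Bool -> Bool)) vs ((d -> List Int) -> (((Bool -> Int) -> (Bool -> Bool)) -> c))

Answer: FAIL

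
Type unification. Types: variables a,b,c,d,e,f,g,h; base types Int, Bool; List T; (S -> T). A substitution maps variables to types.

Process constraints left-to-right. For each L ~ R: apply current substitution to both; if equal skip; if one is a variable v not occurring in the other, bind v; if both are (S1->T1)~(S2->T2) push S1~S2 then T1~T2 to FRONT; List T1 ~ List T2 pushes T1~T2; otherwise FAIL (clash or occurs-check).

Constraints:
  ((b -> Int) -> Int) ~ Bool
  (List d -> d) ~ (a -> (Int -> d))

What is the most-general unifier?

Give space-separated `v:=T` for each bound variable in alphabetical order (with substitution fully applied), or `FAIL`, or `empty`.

Answer: FAIL

Derivation:
step 1: unify ((b -> Int) -> Int) ~ Bool  [subst: {-} | 1 pending]
  clash: ((b -> Int) -> Int) vs Bool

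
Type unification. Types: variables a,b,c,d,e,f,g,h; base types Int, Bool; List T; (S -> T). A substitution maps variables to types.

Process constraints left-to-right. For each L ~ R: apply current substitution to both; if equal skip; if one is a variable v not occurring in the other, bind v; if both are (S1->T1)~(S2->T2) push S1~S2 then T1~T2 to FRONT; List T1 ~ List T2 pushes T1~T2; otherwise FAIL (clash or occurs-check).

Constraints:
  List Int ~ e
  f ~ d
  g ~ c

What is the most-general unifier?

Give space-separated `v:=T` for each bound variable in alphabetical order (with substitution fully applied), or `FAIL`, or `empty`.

Answer: e:=List Int f:=d g:=c

Derivation:
step 1: unify List Int ~ e  [subst: {-} | 2 pending]
  bind e := List Int
step 2: unify f ~ d  [subst: {e:=List Int} | 1 pending]
  bind f := d
step 3: unify g ~ c  [subst: {e:=List Int, f:=d} | 0 pending]
  bind g := c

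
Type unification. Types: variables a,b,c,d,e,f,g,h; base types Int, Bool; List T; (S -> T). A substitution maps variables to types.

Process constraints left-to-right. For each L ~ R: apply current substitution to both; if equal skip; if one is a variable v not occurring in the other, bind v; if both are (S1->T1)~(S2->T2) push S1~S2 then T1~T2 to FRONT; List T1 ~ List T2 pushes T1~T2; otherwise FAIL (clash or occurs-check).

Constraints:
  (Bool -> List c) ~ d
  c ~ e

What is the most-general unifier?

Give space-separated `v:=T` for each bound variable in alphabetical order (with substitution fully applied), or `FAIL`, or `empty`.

Answer: c:=e d:=(Bool -> List e)

Derivation:
step 1: unify (Bool -> List c) ~ d  [subst: {-} | 1 pending]
  bind d := (Bool -> List c)
step 2: unify c ~ e  [subst: {d:=(Bool -> List c)} | 0 pending]
  bind c := e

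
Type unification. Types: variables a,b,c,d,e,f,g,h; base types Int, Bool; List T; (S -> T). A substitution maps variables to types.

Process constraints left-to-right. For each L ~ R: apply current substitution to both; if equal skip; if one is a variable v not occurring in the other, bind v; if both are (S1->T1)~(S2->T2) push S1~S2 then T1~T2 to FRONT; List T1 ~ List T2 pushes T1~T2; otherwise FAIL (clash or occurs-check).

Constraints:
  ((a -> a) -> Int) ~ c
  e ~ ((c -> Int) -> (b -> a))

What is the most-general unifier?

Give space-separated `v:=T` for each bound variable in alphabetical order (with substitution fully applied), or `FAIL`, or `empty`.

Answer: c:=((a -> a) -> Int) e:=((((a -> a) -> Int) -> Int) -> (b -> a))

Derivation:
step 1: unify ((a -> a) -> Int) ~ c  [subst: {-} | 1 pending]
  bind c := ((a -> a) -> Int)
step 2: unify e ~ ((((a -> a) -> Int) -> Int) -> (b -> a))  [subst: {c:=((a -> a) -> Int)} | 0 pending]
  bind e := ((((a -> a) -> Int) -> Int) -> (b -> a))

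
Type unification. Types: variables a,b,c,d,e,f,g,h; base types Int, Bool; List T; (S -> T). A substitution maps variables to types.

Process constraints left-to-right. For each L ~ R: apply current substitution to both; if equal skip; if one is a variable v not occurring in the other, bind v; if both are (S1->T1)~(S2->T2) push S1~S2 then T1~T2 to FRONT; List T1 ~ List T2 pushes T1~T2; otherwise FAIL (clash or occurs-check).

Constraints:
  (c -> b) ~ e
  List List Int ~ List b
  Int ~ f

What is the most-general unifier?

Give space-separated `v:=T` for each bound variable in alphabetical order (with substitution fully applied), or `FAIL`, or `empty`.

Answer: b:=List Int e:=(c -> List Int) f:=Int

Derivation:
step 1: unify (c -> b) ~ e  [subst: {-} | 2 pending]
  bind e := (c -> b)
step 2: unify List List Int ~ List b  [subst: {e:=(c -> b)} | 1 pending]
  -> decompose List: push List Int~b
step 3: unify List Int ~ b  [subst: {e:=(c -> b)} | 1 pending]
  bind b := List Int
step 4: unify Int ~ f  [subst: {e:=(c -> b), b:=List Int} | 0 pending]
  bind f := Int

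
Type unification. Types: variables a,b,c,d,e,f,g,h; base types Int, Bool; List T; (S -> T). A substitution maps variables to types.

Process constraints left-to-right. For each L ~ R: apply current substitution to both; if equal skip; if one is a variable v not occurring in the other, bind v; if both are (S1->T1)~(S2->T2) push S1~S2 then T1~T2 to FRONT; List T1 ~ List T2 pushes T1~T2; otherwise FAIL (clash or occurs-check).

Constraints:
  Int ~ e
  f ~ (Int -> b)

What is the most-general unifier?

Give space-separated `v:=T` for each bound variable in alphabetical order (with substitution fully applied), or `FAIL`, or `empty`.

step 1: unify Int ~ e  [subst: {-} | 1 pending]
  bind e := Int
step 2: unify f ~ (Int -> b)  [subst: {e:=Int} | 0 pending]
  bind f := (Int -> b)

Answer: e:=Int f:=(Int -> b)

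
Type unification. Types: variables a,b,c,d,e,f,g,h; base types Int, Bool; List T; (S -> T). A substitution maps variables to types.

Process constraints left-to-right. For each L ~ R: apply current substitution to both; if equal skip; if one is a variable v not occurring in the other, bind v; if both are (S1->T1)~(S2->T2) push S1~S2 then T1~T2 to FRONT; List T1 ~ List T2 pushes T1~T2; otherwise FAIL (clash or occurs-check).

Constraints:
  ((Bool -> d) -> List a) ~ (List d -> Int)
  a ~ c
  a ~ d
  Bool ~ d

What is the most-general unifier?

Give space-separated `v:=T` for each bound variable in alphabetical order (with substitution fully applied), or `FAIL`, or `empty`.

Answer: FAIL

Derivation:
step 1: unify ((Bool -> d) -> List a) ~ (List d -> Int)  [subst: {-} | 3 pending]
  -> decompose arrow: push (Bool -> d)~List d, List a~Int
step 2: unify (Bool -> d) ~ List d  [subst: {-} | 4 pending]
  clash: (Bool -> d) vs List d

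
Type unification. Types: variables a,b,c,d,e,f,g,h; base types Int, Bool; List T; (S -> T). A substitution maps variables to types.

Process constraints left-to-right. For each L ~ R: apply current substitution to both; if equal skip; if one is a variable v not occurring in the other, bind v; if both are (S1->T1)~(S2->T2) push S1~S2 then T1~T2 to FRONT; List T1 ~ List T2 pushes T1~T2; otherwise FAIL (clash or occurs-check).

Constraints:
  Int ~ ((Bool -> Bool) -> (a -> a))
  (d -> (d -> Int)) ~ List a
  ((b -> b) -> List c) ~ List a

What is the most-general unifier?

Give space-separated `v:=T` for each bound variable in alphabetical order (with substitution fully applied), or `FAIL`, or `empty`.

step 1: unify Int ~ ((Bool -> Bool) -> (a -> a))  [subst: {-} | 2 pending]
  clash: Int vs ((Bool -> Bool) -> (a -> a))

Answer: FAIL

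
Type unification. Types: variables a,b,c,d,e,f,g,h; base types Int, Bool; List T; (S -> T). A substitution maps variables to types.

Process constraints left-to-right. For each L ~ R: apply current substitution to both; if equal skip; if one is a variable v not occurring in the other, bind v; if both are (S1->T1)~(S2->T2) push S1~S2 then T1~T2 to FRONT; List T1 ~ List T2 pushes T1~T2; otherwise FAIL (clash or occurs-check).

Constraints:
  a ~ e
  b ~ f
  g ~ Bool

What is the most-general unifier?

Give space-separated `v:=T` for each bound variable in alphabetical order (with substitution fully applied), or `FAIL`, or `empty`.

Answer: a:=e b:=f g:=Bool

Derivation:
step 1: unify a ~ e  [subst: {-} | 2 pending]
  bind a := e
step 2: unify b ~ f  [subst: {a:=e} | 1 pending]
  bind b := f
step 3: unify g ~ Bool  [subst: {a:=e, b:=f} | 0 pending]
  bind g := Bool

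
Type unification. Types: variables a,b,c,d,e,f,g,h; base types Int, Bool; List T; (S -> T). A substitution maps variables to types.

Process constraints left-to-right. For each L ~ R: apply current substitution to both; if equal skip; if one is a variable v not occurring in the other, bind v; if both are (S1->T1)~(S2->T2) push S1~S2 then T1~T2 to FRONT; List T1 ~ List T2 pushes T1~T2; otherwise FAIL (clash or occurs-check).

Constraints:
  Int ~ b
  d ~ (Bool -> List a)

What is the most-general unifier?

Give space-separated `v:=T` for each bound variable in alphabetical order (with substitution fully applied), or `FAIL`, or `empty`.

Answer: b:=Int d:=(Bool -> List a)

Derivation:
step 1: unify Int ~ b  [subst: {-} | 1 pending]
  bind b := Int
step 2: unify d ~ (Bool -> List a)  [subst: {b:=Int} | 0 pending]
  bind d := (Bool -> List a)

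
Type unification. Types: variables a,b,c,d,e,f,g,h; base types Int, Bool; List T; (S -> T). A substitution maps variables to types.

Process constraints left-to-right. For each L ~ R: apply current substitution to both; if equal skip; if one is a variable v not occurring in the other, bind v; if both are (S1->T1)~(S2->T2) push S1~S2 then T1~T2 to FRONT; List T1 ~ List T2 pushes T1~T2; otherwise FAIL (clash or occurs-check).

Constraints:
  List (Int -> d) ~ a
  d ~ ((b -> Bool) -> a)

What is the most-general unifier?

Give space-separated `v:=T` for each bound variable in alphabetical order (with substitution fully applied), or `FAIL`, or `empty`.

Answer: FAIL

Derivation:
step 1: unify List (Int -> d) ~ a  [subst: {-} | 1 pending]
  bind a := List (Int -> d)
step 2: unify d ~ ((b -> Bool) -> List (Int -> d))  [subst: {a:=List (Int -> d)} | 0 pending]
  occurs-check fail: d in ((b -> Bool) -> List (Int -> d))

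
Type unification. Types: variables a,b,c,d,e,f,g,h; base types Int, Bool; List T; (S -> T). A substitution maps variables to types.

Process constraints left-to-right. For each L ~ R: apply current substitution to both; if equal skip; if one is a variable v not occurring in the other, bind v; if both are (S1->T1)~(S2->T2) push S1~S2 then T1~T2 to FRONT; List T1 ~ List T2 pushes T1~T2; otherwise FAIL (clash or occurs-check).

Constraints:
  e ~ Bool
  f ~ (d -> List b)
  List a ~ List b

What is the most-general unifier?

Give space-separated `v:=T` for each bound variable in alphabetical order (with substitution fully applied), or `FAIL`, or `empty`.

Answer: a:=b e:=Bool f:=(d -> List b)

Derivation:
step 1: unify e ~ Bool  [subst: {-} | 2 pending]
  bind e := Bool
step 2: unify f ~ (d -> List b)  [subst: {e:=Bool} | 1 pending]
  bind f := (d -> List b)
step 3: unify List a ~ List b  [subst: {e:=Bool, f:=(d -> List b)} | 0 pending]
  -> decompose List: push a~b
step 4: unify a ~ b  [subst: {e:=Bool, f:=(d -> List b)} | 0 pending]
  bind a := b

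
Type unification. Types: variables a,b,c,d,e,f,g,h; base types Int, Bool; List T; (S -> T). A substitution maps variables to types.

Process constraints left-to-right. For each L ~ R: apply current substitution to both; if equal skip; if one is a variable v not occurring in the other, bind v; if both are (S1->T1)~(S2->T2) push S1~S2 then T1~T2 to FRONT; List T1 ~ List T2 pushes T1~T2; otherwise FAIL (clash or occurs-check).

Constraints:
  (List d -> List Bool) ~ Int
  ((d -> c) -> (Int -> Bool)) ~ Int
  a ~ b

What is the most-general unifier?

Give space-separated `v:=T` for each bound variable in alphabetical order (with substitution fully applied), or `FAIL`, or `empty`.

step 1: unify (List d -> List Bool) ~ Int  [subst: {-} | 2 pending]
  clash: (List d -> List Bool) vs Int

Answer: FAIL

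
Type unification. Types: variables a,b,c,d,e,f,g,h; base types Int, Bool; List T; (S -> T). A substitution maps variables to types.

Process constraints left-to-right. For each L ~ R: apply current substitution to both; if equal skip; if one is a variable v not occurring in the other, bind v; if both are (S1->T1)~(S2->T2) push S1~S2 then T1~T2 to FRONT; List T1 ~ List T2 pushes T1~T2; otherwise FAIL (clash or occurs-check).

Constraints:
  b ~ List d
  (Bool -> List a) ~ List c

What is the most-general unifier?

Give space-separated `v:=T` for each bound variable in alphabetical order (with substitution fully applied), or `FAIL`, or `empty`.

Answer: FAIL

Derivation:
step 1: unify b ~ List d  [subst: {-} | 1 pending]
  bind b := List d
step 2: unify (Bool -> List a) ~ List c  [subst: {b:=List d} | 0 pending]
  clash: (Bool -> List a) vs List c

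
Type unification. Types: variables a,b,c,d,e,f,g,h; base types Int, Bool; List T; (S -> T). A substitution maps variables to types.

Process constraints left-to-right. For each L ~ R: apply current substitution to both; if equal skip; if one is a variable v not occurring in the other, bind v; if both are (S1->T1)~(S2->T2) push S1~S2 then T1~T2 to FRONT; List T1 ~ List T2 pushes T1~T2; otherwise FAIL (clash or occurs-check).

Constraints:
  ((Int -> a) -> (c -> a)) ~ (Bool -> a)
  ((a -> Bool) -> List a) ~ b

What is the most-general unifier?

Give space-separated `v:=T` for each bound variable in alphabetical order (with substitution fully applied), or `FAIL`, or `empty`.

Answer: FAIL

Derivation:
step 1: unify ((Int -> a) -> (c -> a)) ~ (Bool -> a)  [subst: {-} | 1 pending]
  -> decompose arrow: push (Int -> a)~Bool, (c -> a)~a
step 2: unify (Int -> a) ~ Bool  [subst: {-} | 2 pending]
  clash: (Int -> a) vs Bool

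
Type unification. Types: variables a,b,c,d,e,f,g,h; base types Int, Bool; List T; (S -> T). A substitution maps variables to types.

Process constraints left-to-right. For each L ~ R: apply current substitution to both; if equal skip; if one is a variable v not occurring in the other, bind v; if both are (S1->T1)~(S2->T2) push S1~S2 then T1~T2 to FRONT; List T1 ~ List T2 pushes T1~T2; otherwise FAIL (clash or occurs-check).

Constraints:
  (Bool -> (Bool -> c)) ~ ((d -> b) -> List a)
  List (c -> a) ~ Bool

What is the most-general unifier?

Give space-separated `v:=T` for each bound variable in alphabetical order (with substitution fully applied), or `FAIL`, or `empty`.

step 1: unify (Bool -> (Bool -> c)) ~ ((d -> b) -> List a)  [subst: {-} | 1 pending]
  -> decompose arrow: push Bool~(d -> b), (Bool -> c)~List a
step 2: unify Bool ~ (d -> b)  [subst: {-} | 2 pending]
  clash: Bool vs (d -> b)

Answer: FAIL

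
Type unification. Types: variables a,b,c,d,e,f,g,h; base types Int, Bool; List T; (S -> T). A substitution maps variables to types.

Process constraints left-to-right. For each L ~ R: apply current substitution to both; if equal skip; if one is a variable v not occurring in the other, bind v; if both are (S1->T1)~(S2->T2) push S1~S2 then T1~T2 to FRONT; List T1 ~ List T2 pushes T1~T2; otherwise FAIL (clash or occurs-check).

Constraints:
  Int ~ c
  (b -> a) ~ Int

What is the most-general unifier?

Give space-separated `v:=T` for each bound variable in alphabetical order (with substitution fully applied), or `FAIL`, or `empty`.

step 1: unify Int ~ c  [subst: {-} | 1 pending]
  bind c := Int
step 2: unify (b -> a) ~ Int  [subst: {c:=Int} | 0 pending]
  clash: (b -> a) vs Int

Answer: FAIL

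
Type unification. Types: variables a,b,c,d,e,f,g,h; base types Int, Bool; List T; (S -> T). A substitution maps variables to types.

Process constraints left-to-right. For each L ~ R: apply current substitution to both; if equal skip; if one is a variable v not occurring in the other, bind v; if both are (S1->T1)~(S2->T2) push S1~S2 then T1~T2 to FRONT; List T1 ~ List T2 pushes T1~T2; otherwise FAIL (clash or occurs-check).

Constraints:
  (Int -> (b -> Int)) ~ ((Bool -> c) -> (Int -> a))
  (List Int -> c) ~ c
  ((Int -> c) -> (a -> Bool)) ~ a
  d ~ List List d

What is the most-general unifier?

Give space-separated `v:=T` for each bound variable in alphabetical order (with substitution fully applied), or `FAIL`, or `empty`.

Answer: FAIL

Derivation:
step 1: unify (Int -> (b -> Int)) ~ ((Bool -> c) -> (Int -> a))  [subst: {-} | 3 pending]
  -> decompose arrow: push Int~(Bool -> c), (b -> Int)~(Int -> a)
step 2: unify Int ~ (Bool -> c)  [subst: {-} | 4 pending]
  clash: Int vs (Bool -> c)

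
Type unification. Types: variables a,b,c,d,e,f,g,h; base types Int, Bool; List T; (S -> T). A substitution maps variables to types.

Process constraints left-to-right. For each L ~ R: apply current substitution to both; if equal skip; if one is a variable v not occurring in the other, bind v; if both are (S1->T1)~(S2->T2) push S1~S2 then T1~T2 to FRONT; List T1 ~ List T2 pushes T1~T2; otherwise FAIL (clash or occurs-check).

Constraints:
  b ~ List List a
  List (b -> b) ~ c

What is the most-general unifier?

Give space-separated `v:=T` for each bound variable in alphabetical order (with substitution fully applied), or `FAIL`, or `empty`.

Answer: b:=List List a c:=List (List List a -> List List a)

Derivation:
step 1: unify b ~ List List a  [subst: {-} | 1 pending]
  bind b := List List a
step 2: unify List (List List a -> List List a) ~ c  [subst: {b:=List List a} | 0 pending]
  bind c := List (List List a -> List List a)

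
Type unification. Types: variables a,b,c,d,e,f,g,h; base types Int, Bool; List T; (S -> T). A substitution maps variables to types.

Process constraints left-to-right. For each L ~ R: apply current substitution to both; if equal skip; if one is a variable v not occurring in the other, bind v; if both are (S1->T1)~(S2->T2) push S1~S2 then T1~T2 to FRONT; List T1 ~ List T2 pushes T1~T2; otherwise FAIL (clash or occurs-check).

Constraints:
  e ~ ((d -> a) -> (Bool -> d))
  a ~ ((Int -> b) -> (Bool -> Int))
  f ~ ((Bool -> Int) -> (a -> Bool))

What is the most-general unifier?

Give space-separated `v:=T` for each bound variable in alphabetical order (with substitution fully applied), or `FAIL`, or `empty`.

step 1: unify e ~ ((d -> a) -> (Bool -> d))  [subst: {-} | 2 pending]
  bind e := ((d -> a) -> (Bool -> d))
step 2: unify a ~ ((Int -> b) -> (Bool -> Int))  [subst: {e:=((d -> a) -> (Bool -> d))} | 1 pending]
  bind a := ((Int -> b) -> (Bool -> Int))
step 3: unify f ~ ((Bool -> Int) -> (((Int -> b) -> (Bool -> Int)) -> Bool))  [subst: {e:=((d -> a) -> (Bool -> d)), a:=((Int -> b) -> (Bool -> Int))} | 0 pending]
  bind f := ((Bool -> Int) -> (((Int -> b) -> (Bool -> Int)) -> Bool))

Answer: a:=((Int -> b) -> (Bool -> Int)) e:=((d -> ((Int -> b) -> (Bool -> Int))) -> (Bool -> d)) f:=((Bool -> Int) -> (((Int -> b) -> (Bool -> Int)) -> Bool))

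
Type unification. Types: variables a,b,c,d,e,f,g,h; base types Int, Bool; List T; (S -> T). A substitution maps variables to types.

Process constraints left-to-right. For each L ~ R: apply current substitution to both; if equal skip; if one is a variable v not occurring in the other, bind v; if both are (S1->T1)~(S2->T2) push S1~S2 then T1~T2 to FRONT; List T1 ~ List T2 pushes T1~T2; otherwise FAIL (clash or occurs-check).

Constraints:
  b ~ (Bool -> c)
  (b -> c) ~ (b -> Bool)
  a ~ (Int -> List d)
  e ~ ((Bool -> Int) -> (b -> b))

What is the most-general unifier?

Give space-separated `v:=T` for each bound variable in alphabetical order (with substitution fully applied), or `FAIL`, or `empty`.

Answer: a:=(Int -> List d) b:=(Bool -> Bool) c:=Bool e:=((Bool -> Int) -> ((Bool -> Bool) -> (Bool -> Bool)))

Derivation:
step 1: unify b ~ (Bool -> c)  [subst: {-} | 3 pending]
  bind b := (Bool -> c)
step 2: unify ((Bool -> c) -> c) ~ ((Bool -> c) -> Bool)  [subst: {b:=(Bool -> c)} | 2 pending]
  -> decompose arrow: push (Bool -> c)~(Bool -> c), c~Bool
step 3: unify (Bool -> c) ~ (Bool -> c)  [subst: {b:=(Bool -> c)} | 3 pending]
  -> identical, skip
step 4: unify c ~ Bool  [subst: {b:=(Bool -> c)} | 2 pending]
  bind c := Bool
step 5: unify a ~ (Int -> List d)  [subst: {b:=(Bool -> c), c:=Bool} | 1 pending]
  bind a := (Int -> List d)
step 6: unify e ~ ((Bool -> Int) -> ((Bool -> Bool) -> (Bool -> Bool)))  [subst: {b:=(Bool -> c), c:=Bool, a:=(Int -> List d)} | 0 pending]
  bind e := ((Bool -> Int) -> ((Bool -> Bool) -> (Bool -> Bool)))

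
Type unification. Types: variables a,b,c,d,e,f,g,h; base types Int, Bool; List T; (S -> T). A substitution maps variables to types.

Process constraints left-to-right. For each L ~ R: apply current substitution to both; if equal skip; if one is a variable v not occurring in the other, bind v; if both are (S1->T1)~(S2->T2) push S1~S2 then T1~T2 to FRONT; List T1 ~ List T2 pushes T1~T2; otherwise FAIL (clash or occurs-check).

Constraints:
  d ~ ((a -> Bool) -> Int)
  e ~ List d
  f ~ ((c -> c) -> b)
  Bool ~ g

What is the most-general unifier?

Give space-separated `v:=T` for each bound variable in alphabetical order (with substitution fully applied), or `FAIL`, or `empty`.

step 1: unify d ~ ((a -> Bool) -> Int)  [subst: {-} | 3 pending]
  bind d := ((a -> Bool) -> Int)
step 2: unify e ~ List ((a -> Bool) -> Int)  [subst: {d:=((a -> Bool) -> Int)} | 2 pending]
  bind e := List ((a -> Bool) -> Int)
step 3: unify f ~ ((c -> c) -> b)  [subst: {d:=((a -> Bool) -> Int), e:=List ((a -> Bool) -> Int)} | 1 pending]
  bind f := ((c -> c) -> b)
step 4: unify Bool ~ g  [subst: {d:=((a -> Bool) -> Int), e:=List ((a -> Bool) -> Int), f:=((c -> c) -> b)} | 0 pending]
  bind g := Bool

Answer: d:=((a -> Bool) -> Int) e:=List ((a -> Bool) -> Int) f:=((c -> c) -> b) g:=Bool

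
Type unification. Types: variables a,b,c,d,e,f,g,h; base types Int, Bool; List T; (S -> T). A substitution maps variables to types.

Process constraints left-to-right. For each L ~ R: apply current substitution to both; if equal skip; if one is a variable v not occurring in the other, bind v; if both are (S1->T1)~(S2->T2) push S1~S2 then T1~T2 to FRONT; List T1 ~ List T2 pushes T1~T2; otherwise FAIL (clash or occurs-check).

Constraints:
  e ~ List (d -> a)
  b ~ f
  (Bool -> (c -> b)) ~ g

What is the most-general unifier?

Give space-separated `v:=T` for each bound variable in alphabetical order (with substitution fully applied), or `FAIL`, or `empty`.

step 1: unify e ~ List (d -> a)  [subst: {-} | 2 pending]
  bind e := List (d -> a)
step 2: unify b ~ f  [subst: {e:=List (d -> a)} | 1 pending]
  bind b := f
step 3: unify (Bool -> (c -> f)) ~ g  [subst: {e:=List (d -> a), b:=f} | 0 pending]
  bind g := (Bool -> (c -> f))

Answer: b:=f e:=List (d -> a) g:=(Bool -> (c -> f))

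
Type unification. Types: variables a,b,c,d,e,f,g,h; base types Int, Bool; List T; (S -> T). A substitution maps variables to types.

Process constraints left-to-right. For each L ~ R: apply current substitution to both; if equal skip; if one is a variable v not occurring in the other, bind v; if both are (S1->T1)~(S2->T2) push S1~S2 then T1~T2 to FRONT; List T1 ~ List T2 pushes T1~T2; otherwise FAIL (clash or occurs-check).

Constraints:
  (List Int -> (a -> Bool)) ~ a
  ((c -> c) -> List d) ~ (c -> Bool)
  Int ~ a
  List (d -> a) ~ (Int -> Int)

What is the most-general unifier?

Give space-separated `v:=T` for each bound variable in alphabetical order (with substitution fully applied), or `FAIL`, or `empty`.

Answer: FAIL

Derivation:
step 1: unify (List Int -> (a -> Bool)) ~ a  [subst: {-} | 3 pending]
  occurs-check fail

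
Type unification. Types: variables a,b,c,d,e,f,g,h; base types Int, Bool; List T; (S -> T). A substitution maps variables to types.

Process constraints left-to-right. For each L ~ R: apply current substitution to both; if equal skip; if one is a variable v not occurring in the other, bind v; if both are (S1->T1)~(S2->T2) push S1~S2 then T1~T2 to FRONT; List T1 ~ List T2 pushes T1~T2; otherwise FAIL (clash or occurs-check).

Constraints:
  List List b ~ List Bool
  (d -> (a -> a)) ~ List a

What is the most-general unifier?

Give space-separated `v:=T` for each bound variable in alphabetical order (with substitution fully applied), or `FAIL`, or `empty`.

Answer: FAIL

Derivation:
step 1: unify List List b ~ List Bool  [subst: {-} | 1 pending]
  -> decompose List: push List b~Bool
step 2: unify List b ~ Bool  [subst: {-} | 1 pending]
  clash: List b vs Bool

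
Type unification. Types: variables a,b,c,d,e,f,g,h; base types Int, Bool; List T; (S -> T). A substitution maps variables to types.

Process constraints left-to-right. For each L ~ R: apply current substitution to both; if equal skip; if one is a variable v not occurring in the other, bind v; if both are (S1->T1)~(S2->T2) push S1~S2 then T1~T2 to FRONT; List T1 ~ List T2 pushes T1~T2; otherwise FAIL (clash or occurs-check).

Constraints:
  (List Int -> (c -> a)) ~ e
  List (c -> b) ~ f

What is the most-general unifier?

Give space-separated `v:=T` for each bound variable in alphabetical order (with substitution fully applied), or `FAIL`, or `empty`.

Answer: e:=(List Int -> (c -> a)) f:=List (c -> b)

Derivation:
step 1: unify (List Int -> (c -> a)) ~ e  [subst: {-} | 1 pending]
  bind e := (List Int -> (c -> a))
step 2: unify List (c -> b) ~ f  [subst: {e:=(List Int -> (c -> a))} | 0 pending]
  bind f := List (c -> b)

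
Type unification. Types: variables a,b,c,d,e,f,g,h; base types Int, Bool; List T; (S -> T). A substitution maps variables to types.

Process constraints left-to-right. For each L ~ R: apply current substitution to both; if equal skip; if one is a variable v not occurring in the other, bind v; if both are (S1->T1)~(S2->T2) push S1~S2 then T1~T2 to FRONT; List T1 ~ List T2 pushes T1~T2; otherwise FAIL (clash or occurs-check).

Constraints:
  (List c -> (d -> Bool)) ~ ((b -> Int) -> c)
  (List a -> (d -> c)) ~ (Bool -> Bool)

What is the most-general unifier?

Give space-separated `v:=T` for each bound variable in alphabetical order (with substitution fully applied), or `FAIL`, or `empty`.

Answer: FAIL

Derivation:
step 1: unify (List c -> (d -> Bool)) ~ ((b -> Int) -> c)  [subst: {-} | 1 pending]
  -> decompose arrow: push List c~(b -> Int), (d -> Bool)~c
step 2: unify List c ~ (b -> Int)  [subst: {-} | 2 pending]
  clash: List c vs (b -> Int)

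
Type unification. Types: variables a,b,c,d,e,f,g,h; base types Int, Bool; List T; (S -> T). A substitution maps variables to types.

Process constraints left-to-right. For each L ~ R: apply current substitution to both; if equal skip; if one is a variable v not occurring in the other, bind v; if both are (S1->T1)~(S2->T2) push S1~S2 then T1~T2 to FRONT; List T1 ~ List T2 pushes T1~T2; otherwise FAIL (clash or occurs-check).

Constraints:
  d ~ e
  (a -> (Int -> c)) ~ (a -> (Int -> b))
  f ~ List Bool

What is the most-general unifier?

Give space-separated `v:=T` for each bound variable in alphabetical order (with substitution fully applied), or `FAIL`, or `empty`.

Answer: c:=b d:=e f:=List Bool

Derivation:
step 1: unify d ~ e  [subst: {-} | 2 pending]
  bind d := e
step 2: unify (a -> (Int -> c)) ~ (a -> (Int -> b))  [subst: {d:=e} | 1 pending]
  -> decompose arrow: push a~a, (Int -> c)~(Int -> b)
step 3: unify a ~ a  [subst: {d:=e} | 2 pending]
  -> identical, skip
step 4: unify (Int -> c) ~ (Int -> b)  [subst: {d:=e} | 1 pending]
  -> decompose arrow: push Int~Int, c~b
step 5: unify Int ~ Int  [subst: {d:=e} | 2 pending]
  -> identical, skip
step 6: unify c ~ b  [subst: {d:=e} | 1 pending]
  bind c := b
step 7: unify f ~ List Bool  [subst: {d:=e, c:=b} | 0 pending]
  bind f := List Bool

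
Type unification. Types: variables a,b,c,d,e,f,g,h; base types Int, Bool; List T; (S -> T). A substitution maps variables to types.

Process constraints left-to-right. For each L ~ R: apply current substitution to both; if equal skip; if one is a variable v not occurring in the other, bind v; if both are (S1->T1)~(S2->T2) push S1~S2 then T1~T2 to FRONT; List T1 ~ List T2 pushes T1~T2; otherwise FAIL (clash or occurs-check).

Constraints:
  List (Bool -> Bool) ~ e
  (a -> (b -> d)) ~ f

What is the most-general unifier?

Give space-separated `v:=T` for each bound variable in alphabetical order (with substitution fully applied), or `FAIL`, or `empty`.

step 1: unify List (Bool -> Bool) ~ e  [subst: {-} | 1 pending]
  bind e := List (Bool -> Bool)
step 2: unify (a -> (b -> d)) ~ f  [subst: {e:=List (Bool -> Bool)} | 0 pending]
  bind f := (a -> (b -> d))

Answer: e:=List (Bool -> Bool) f:=(a -> (b -> d))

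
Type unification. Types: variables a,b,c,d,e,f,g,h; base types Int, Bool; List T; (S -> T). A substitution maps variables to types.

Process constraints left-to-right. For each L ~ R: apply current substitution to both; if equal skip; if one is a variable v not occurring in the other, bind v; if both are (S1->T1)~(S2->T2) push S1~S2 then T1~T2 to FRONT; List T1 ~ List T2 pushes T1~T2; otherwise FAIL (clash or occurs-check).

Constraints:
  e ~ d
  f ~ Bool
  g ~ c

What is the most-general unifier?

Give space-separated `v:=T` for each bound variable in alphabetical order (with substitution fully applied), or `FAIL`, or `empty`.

step 1: unify e ~ d  [subst: {-} | 2 pending]
  bind e := d
step 2: unify f ~ Bool  [subst: {e:=d} | 1 pending]
  bind f := Bool
step 3: unify g ~ c  [subst: {e:=d, f:=Bool} | 0 pending]
  bind g := c

Answer: e:=d f:=Bool g:=c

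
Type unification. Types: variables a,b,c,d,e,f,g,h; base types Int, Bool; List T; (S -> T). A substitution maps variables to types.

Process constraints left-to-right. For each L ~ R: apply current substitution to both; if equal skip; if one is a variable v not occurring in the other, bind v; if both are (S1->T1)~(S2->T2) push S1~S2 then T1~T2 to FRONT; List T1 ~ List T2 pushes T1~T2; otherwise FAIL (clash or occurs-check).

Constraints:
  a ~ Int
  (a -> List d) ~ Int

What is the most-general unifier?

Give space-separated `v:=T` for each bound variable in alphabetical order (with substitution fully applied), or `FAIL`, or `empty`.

Answer: FAIL

Derivation:
step 1: unify a ~ Int  [subst: {-} | 1 pending]
  bind a := Int
step 2: unify (Int -> List d) ~ Int  [subst: {a:=Int} | 0 pending]
  clash: (Int -> List d) vs Int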